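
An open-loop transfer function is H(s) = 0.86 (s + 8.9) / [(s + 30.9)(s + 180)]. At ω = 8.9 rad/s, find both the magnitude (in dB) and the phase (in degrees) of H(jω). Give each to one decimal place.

|j8.9 + 8.9| = √(8.9² + 8.9²) = 12.59
|j8.9 + 30.9| = √(8.9² + 30.9²) = 32.16
|j8.9 + 180| = √(8.9² + 180²) = 180.2
|H(j8.9)| = 0.86 × 12.59 / (32.16 × 180.2) = 0.0018678
20 log₁₀(0.0018678) = -54.57 dB
∠(j8.9 + 8.9) = arctan(8.9/8.9) = 45.00°
∠(j8.9 + 30.9) = arctan(8.9/30.9) = 16.07°
∠(j8.9 + 180) = arctan(8.9/180) = 2.83°
∠H(j8.9) = 45.00° − (16.07° + 2.83°) = 26.10°

|H| = -54.6 dB, ∠H = 26.1°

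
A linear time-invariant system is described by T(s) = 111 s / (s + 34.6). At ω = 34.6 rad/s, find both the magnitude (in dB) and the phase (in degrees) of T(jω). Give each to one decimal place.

|j34.6| = 34.6
|j34.6 + 34.6| = √(34.6² + 34.6²) = 48.93
|T(j34.6)| = 111 × 34.6 / 48.93 = 78.489
20 log₁₀(78.489) = 37.90 dB
∠(j34.6) = 90.00°
∠(j34.6 + 34.6) = arctan(34.6/34.6) = 45.00°
∠T(j34.6) = 90.00° − 45.00° = 45.00°

|T| = 37.9 dB, ∠T = 45.0 deg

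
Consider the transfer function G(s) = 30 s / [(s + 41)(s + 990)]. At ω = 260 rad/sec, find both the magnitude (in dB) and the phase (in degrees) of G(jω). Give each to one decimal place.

|G| = -30.8 dB, ∠G = -5.8°

|j260| = 260
|j260 + 41| = √(260² + 41²) = 263.2
|j260 + 990| = √(260² + 990²) = 1024
|G(j260)| = 30 × 260 / (263.2 × 1024) = 0.028951
20 log₁₀(0.028951) = -30.77 dB
∠(j260) = 90.00°
∠(j260 + 41) = arctan(260/41) = 81.04°
∠(j260 + 990) = arctan(260/990) = 14.72°
∠G(j260) = 90.00° − (81.04° + 14.72°) = -5.75°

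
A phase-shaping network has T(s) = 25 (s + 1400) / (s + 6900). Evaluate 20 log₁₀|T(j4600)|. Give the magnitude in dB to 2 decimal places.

|j4600 + 1400| = √(4600² + 1400²) = 4808
|j4600 + 6900| = √(4600² + 6900²) = 8293
|T(j4600)| = 25 × 4808 / 8293 = 14.496
20 log₁₀(14.496) = 23.225 dB

23.22 dB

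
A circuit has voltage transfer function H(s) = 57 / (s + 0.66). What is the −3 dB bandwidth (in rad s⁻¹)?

0.66 rad s⁻¹

For a single-pole low-pass, the −3 dB point is at the pole: ω = 0.66 rad s⁻¹.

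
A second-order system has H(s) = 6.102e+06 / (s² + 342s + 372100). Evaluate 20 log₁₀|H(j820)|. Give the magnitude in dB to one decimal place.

23.4 dB

|(j820)² + 342(j820) + 372100| = |-3.003e+05 + j2.8044e+05| = 4.109e+05
|H(j820)| = 6.102e+06 / 4.109e+05 = 14.851
20 log₁₀(14.851) = 23.44 dB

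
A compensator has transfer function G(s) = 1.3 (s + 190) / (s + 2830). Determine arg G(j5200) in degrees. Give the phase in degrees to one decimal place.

26.5°

∠(j5200 + 190) = arctan(5200/190) = 87.91°
∠(j5200 + 2830) = arctan(5200/2830) = 61.44°
∠G(j5200) = 87.91° − 61.44° = 26.46°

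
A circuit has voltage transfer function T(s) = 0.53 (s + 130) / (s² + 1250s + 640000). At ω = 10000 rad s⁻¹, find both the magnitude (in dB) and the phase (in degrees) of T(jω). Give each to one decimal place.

|T| = -85.5 dB, ∠T = -83.6 deg

|j10000 + 130| = √(10000² + 130²) = 1e+04
|(j10000)² + 1250(j10000) + 640000| = |-9.936e+07 + j1.25e+07| = 1.001e+08
|T(j10000)| = 0.53 × 1e+04 / 1.001e+08 = 5.2929e-05
20 log₁₀(5.2929e-05) = -85.53 dB
∠(j10000 + 130) = arctan(10000/130) = 89.26°
∠[(j10000)² + 1250(j10000) + 640000] = ∠[-9.936e+07 + j1.25e+07] = 172.83°
∠T(j10000) = 89.26° − 172.83° = -83.57°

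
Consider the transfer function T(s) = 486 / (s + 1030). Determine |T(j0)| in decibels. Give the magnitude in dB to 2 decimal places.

T(0) = 486 / 1030 = 0.47184
20 log₁₀(0.47184) = -6.524 dB

-6.52 dB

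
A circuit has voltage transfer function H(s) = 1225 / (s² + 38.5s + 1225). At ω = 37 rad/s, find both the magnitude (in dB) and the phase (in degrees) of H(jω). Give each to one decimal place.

|H| = -1.4 dB, ∠H = -95.8 deg

|(j37)² + 38.5(j37) + 1225| = |-144 + j1424.5| = 1432
|H(j37)| = 1225 / 1432 = 0.85559
20 log₁₀(0.85559) = -1.35 dB
∠[(j37)² + 38.5(j37) + 1225] = ∠[-144 + j1424.5] = 95.77°
∠H(j37) = −95.77° = -95.77°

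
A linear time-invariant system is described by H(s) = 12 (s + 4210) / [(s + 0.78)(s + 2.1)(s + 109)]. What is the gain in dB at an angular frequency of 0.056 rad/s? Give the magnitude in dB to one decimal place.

|j0.056 + 4210| = √(0.056² + 4210²) = 4210
|j0.056 + 0.78| = √(0.056² + 0.78²) = 0.782
|j0.056 + 2.1| = √(0.056² + 2.1²) = 2.101
|j0.056 + 109| = √(0.056² + 109²) = 109
|H(j0.056)| = 12 × 4210 / (0.782 × 2.101 × 109) = 282.13
20 log₁₀(282.13) = 49.01 dB

49.0 dB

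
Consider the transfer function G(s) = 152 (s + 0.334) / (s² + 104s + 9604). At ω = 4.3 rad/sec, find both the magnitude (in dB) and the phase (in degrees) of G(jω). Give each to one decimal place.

|j4.3 + 0.334| = √(4.3² + 0.334²) = 4.313
|(j4.3)² + 104(j4.3) + 9604| = |9585.5 + j447.2| = 9596
|G(j4.3)| = 152 × 4.313 / 9596 = 0.068317
20 log₁₀(0.068317) = -23.31 dB
∠(j4.3 + 0.334) = arctan(4.3/0.334) = 85.56°
∠[(j4.3)² + 104(j4.3) + 9604] = ∠[9585.5 + j447.2] = 2.67°
∠G(j4.3) = 85.56° − 2.67° = 82.89°

|G| = -23.3 dB, ∠G = 82.9°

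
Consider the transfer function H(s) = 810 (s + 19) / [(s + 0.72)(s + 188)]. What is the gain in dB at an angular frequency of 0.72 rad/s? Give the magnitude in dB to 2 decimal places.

38.11 dB

|j0.72 + 19| = √(0.72² + 19²) = 19.01
|j0.72 + 0.72| = √(0.72² + 0.72²) = 1.018
|j0.72 + 188| = √(0.72² + 188²) = 188
|H(j0.72)| = 810 × 19.01 / (1.018 × 188) = 80.453
20 log₁₀(80.453) = 38.111 dB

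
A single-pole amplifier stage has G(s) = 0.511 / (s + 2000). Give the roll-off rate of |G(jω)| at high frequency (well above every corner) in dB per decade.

With 0 zeros and 1 pole, the high-frequency asymptotic slope is 20 × (0 − 1) = -20 dB/decade.

-20 dB/decade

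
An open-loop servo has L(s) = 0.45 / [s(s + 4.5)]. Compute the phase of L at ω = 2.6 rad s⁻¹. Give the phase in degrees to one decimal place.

∠(j2.6 + 4.5) = arctan(2.6/4.5) = 30.02°
∠(j2.6) = 90.00°
∠L(j2.6) = − (30.02° + 90.00°) = -120.02°

-120.0 deg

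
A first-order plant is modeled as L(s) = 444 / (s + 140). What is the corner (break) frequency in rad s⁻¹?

140 rad s⁻¹

The single real pole at s = −140 gives a corner at ω = 140 rad s⁻¹.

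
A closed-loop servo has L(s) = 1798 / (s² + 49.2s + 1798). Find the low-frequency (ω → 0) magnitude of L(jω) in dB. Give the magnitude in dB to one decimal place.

L(0) = 1798 / 1798 = 1
20 log₁₀(1) = 0.00 dB

0.0 dB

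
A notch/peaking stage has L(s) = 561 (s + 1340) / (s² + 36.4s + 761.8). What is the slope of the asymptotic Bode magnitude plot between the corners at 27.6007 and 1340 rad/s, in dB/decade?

-40 dB/decade

In this band the factors already past their corner are: complex pole pair at ωₙ ≈ 27.6; net slope = -40 dB/decade.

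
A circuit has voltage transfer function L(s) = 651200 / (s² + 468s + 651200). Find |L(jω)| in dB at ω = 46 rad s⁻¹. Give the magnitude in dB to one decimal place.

0.0 dB

|(j46)² + 468(j46) + 651200| = |6.4908e+05 + j21528| = 6.494e+05
|L(j46)| = 651200 / 6.494e+05 = 1.0027
20 log₁₀(1.0027) = 0.02 dB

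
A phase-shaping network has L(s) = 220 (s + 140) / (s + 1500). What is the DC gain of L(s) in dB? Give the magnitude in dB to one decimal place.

26.2 dB

L(0) = 220 × 140 / 1500 = 20.533
20 log₁₀(20.533) = 26.25 dB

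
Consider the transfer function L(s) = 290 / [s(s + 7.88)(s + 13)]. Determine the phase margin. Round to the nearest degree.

Gain crossover: |L(jω)| = 1 at ω ≈ 2.63 rad/sec.
∠L(j2.63) = −90° − arctan(2.63/7.88) − arctan(2.63/13) ≈ -119.91°
PM = 180° + (-119.91°) = 60.09°

60 deg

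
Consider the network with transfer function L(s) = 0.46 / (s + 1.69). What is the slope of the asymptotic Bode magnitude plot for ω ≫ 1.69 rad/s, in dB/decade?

-20 dB/decade

With 0 zeros and 1 pole, the high-frequency asymptotic slope is 20 × (0 − 1) = -20 dB/decade.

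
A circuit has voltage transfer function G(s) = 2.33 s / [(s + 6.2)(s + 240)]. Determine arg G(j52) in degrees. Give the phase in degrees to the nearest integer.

-5°

∠(j52) = 90.00°
∠(j52 + 6.2) = arctan(52/6.2) = 83.20°
∠(j52 + 240) = arctan(52/240) = 12.23°
∠G(j52) = 90.00° − (83.20° + 12.23°) = -5.43°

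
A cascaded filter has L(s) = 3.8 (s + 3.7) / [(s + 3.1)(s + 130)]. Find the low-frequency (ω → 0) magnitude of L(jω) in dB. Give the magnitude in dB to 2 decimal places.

L(0) = 3.8 × 3.7 / (3.1 × 130) = 0.034888
20 log₁₀(0.034888) = -29.146 dB

-29.15 dB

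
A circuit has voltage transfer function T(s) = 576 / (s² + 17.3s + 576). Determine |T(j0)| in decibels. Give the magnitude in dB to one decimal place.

0.0 dB

T(0) = 576 / 576 = 1
20 log₁₀(1) = 0.00 dB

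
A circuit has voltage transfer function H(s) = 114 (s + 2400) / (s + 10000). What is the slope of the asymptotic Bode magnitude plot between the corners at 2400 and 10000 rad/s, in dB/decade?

20 dB/decade

In this band the factors already past their corner are: zero at 2400; net slope = 20 dB/decade.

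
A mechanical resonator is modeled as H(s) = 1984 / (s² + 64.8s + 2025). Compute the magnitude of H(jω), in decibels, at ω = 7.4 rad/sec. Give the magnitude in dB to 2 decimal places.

-0.19 dB

|(j7.4)² + 64.8(j7.4) + 2025| = |1970.2 + j479.52| = 2028
|H(j7.4)| = 1984 / 2028 = 0.97842
20 log₁₀(0.97842) = -0.189 dB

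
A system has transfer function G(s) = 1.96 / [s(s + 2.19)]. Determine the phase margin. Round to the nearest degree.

69°

Gain crossover: |G(jω)| = 1 at ω ≈ 0.836 rad s⁻¹.
∠G(j0.836) = −90° − arctan(0.836/2.19) ≈ -110.90°
PM = 180° + (-110.90°) = 69.10°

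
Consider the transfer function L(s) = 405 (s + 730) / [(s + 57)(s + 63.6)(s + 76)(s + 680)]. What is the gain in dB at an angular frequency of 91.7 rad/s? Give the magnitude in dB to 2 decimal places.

-70.38 dB

|j91.7 + 730| = √(91.7² + 730²) = 735.7
|j91.7 + 57| = √(91.7² + 57²) = 108
|j91.7 + 63.6| = √(91.7² + 63.6²) = 111.6
|j91.7 + 76| = √(91.7² + 76²) = 119.1
|j91.7 + 680| = √(91.7² + 680²) = 686.2
|L(j91.7)| = 405 × 735.7 / (108 × 111.6 × 119.1 × 686.2) = 0.00030261
20 log₁₀(0.00030261) = -70.382 dB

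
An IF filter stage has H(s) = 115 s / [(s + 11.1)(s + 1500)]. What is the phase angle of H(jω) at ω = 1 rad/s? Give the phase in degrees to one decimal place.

∠(j1) = 90.00°
∠(j1 + 11.1) = arctan(1/11.1) = 5.15°
∠(j1 + 1500) = arctan(1/1500) = 0.04°
∠H(j1) = 90.00° − (5.15° + 0.04°) = 84.81°

84.8°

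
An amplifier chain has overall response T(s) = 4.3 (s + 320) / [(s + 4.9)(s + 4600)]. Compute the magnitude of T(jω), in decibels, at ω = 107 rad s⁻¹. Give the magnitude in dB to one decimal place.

|j107 + 320| = √(107² + 320²) = 337.4
|j107 + 4.9| = √(107² + 4.9²) = 107.1
|j107 + 4600| = √(107² + 4600²) = 4601
|T(j107)| = 4.3 × 337.4 / (107.1 × 4601) = 0.0029439
20 log₁₀(0.0029439) = -50.62 dB

-50.6 dB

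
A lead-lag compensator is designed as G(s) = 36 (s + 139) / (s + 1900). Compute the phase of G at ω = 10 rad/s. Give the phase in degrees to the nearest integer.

∠(j10 + 139) = arctan(10/139) = 4.11°
∠(j10 + 1900) = arctan(10/1900) = 0.30°
∠G(j10) = 4.11° − 0.30° = 3.81°

4°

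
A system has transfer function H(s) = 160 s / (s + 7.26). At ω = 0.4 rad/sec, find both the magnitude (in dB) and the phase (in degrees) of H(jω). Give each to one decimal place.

|H| = 18.9 dB, ∠H = 86.8°

|j0.4| = 0.4
|j0.4 + 7.26| = √(0.4² + 7.26²) = 7.271
|H(j0.4)| = 160 × 0.4 / 7.271 = 8.8021
20 log₁₀(8.8021) = 18.89 dB
∠(j0.4) = 90.00°
∠(j0.4 + 7.26) = arctan(0.4/7.26) = 3.15°
∠H(j0.4) = 90.00° − 3.15° = 86.85°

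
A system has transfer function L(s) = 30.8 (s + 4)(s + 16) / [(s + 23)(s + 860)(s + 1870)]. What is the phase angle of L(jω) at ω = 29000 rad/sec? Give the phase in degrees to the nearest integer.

-85°

∠(j29000 + 4) = arctan(29000/4) = 89.99°
∠(j29000 + 16) = arctan(29000/16) = 89.97°
∠(j29000 + 23) = arctan(29000/23) = 89.95°
∠(j29000 + 860) = arctan(29000/860) = 88.30°
∠(j29000 + 1870) = arctan(29000/1870) = 86.31°
∠L(j29000) = 89.99° + 89.97° − (89.95° + 88.30° + 86.31°) = -84.61°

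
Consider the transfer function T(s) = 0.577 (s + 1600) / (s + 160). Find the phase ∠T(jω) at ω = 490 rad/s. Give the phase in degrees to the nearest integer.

∠(j490 + 1600) = arctan(490/1600) = 17.03°
∠(j490 + 160) = arctan(490/160) = 71.92°
∠T(j490) = 17.03° − 71.92° = -54.89°

-55 deg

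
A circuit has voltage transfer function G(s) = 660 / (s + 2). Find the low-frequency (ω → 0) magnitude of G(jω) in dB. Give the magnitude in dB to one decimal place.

50.4 dB

G(0) = 660 / 2 = 330
20 log₁₀(330) = 50.37 dB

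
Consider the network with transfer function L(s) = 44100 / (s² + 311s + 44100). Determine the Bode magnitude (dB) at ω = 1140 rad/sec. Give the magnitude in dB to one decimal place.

-29.4 dB

|(j1140)² + 311(j1140) + 44100| = |-1.2555e+06 + j3.5454e+05| = 1.305e+06
|L(j1140)| = 44100 / 1.305e+06 = 0.033803
20 log₁₀(0.033803) = -29.42 dB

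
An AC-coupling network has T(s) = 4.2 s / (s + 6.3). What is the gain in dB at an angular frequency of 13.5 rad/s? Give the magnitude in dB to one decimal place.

|j13.5| = 13.5
|j13.5 + 6.3| = √(13.5² + 6.3²) = 14.9
|T(j13.5)| = 4.2 × 13.5 / 14.9 = 3.806
20 log₁₀(3.806) = 11.61 dB

11.6 dB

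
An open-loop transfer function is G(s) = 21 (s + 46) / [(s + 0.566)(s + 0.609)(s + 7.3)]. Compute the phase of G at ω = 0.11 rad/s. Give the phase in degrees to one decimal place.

∠(j0.11 + 46) = arctan(0.11/46) = 0.14°
∠(j0.11 + 0.566) = arctan(0.11/0.566) = 11.00°
∠(j0.11 + 0.609) = arctan(0.11/0.609) = 10.24°
∠(j0.11 + 7.3) = arctan(0.11/7.3) = 0.86°
∠G(j0.11) = 0.14° − (11.00° + 10.24° + 0.86°) = -21.96°

-22.0°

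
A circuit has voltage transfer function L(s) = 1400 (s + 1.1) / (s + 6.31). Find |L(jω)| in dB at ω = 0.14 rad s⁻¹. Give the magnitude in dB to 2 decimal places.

47.82 dB

|j0.14 + 1.1| = √(0.14² + 1.1²) = 1.109
|j0.14 + 6.31| = √(0.14² + 6.31²) = 6.312
|L(j0.14)| = 1400 × 1.109 / 6.312 = 245.97
20 log₁₀(245.97) = 47.817 dB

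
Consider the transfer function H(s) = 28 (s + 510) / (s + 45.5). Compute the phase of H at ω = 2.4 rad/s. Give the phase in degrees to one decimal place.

∠(j2.4 + 510) = arctan(2.4/510) = 0.27°
∠(j2.4 + 45.5) = arctan(2.4/45.5) = 3.02°
∠H(j2.4) = 0.27° − 3.02° = -2.75°

-2.7°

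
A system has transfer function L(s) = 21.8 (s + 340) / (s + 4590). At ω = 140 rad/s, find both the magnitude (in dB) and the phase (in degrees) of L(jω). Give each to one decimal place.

|j140 + 340| = √(140² + 340²) = 367.7
|j140 + 4590| = √(140² + 4590²) = 4592
|L(j140)| = 21.8 × 367.7 / 4592 = 1.7455
20 log₁₀(1.7455) = 4.84 dB
∠(j140 + 340) = arctan(140/340) = 22.38°
∠(j140 + 4590) = arctan(140/4590) = 1.75°
∠L(j140) = 22.38° − 1.75° = 20.63°

|L| = 4.8 dB, ∠L = 20.6°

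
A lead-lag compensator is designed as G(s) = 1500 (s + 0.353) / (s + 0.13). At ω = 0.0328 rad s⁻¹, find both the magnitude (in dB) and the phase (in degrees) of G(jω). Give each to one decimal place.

|j0.0328 + 0.353| = √(0.0328² + 0.353²) = 0.3545
|j0.0328 + 0.13| = √(0.0328² + 0.13²) = 0.1341
|G(j0.0328)| = 1500 × 0.3545 / 0.1341 = 3966.3
20 log₁₀(3966.3) = 71.97 dB
∠(j0.0328 + 0.353) = arctan(0.0328/0.353) = 5.31°
∠(j0.0328 + 0.13) = arctan(0.0328/0.13) = 14.16°
∠G(j0.0328) = 5.31° − 14.16° = -8.85°

|G| = 72.0 dB, ∠G = -8.9°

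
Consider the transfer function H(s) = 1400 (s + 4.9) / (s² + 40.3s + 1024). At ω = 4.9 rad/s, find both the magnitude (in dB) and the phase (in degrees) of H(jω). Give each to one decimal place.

|H| = 19.6 dB, ∠H = 33.8 deg

|j4.9 + 4.9| = √(4.9² + 4.9²) = 6.93
|(j4.9)² + 40.3(j4.9) + 1024| = |999.99 + j197.47| = 1019
|H(j4.9)| = 1400 × 6.93 / 1019 = 9.5178
20 log₁₀(9.5178) = 19.57 dB
∠(j4.9 + 4.9) = arctan(4.9/4.9) = 45.00°
∠[(j4.9)² + 40.3(j4.9) + 1024] = ∠[999.99 + j197.47] = 11.17°
∠H(j4.9) = 45.00° − 11.17° = 33.83°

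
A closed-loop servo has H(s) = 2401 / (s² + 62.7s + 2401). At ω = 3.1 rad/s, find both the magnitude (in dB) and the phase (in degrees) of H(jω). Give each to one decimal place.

|H| = 0.0 dB, ∠H = -4.6°

|(j3.1)² + 62.7(j3.1) + 2401| = |2391.4 + j194.37| = 2399
|H(j3.1)| = 2401 / 2399 = 1.0007
20 log₁₀(1.0007) = 0.01 dB
∠[(j3.1)² + 62.7(j3.1) + 2401] = ∠[2391.4 + j194.37] = 4.65°
∠H(j3.1) = −4.65° = -4.65°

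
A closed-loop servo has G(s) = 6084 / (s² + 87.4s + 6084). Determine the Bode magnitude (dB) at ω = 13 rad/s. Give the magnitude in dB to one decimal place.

0.1 dB

|(j13)² + 87.4(j13) + 6084| = |5915 + j1136.2| = 6023
|G(j13)| = 6084 / 6023 = 1.0101
20 log₁₀(1.0101) = 0.09 dB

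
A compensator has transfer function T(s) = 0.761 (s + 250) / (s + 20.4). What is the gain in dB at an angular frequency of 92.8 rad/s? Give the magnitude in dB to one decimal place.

|j92.8 + 250| = √(92.8² + 250²) = 266.7
|j92.8 + 20.4| = √(92.8² + 20.4²) = 95.02
|T(j92.8)| = 0.761 × 266.7 / 95.02 = 2.1358
20 log₁₀(2.1358) = 6.59 dB

6.6 dB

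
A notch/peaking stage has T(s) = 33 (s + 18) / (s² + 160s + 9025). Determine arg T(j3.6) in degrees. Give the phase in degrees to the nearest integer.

∠(j3.6 + 18) = arctan(3.6/18) = 11.31°
∠[(j3.6)² + 160(j3.6) + 9025] = ∠[9012 + j576] = 3.66°
∠T(j3.6) = 11.31° − 3.66° = 7.65°

8°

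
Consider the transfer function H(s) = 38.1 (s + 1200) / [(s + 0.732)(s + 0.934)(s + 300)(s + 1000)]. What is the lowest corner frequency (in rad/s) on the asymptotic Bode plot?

Break frequencies occur at each pole and zero magnitude: 0.732 rad/s, 0.934 rad/s, 300 rad/s, 1000 rad/s, 1200 rad/s.
The lowest is 0.732 rad/s.

0.732 rad/s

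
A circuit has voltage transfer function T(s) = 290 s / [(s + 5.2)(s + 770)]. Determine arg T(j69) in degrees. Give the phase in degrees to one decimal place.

∠(j69) = 90.00°
∠(j69 + 5.2) = arctan(69/5.2) = 85.69°
∠(j69 + 770) = arctan(69/770) = 5.12°
∠T(j69) = 90.00° − (85.69° + 5.12°) = -0.81°

-0.8°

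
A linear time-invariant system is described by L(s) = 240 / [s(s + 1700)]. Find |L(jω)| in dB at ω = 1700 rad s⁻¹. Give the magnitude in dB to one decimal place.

-84.6 dB

|j1700 + 1700| = √(1700² + 1700²) = 2404
|j1700| = 1700
|L(j1700)| = 240 / (2404 × 1700) = 5.8722e-05
20 log₁₀(5.8722e-05) = -84.62 dB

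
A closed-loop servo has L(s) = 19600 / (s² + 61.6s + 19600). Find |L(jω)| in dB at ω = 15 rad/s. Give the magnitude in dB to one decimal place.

|(j15)² + 61.6(j15) + 19600| = |19375 + j924| = 1.94e+04
|L(j15)| = 19600 / 1.94e+04 = 1.0105
20 log₁₀(1.0105) = 0.09 dB

0.1 dB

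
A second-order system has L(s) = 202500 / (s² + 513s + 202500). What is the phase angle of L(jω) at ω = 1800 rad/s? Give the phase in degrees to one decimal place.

-163.1°

∠[(j1800)² + 513(j1800) + 202500] = ∠[-3.0375e+06 + j9.234e+05] = 163.09°
∠L(j1800) = −163.09° = -163.09°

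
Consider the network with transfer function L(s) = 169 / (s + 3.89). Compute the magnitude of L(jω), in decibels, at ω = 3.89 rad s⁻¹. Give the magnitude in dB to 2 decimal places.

|j3.89 + 3.89| = √(3.89² + 3.89²) = 5.501
|L(j3.89)| = 169 / 5.501 = 30.72
20 log₁₀(30.72) = 29.748 dB

29.75 dB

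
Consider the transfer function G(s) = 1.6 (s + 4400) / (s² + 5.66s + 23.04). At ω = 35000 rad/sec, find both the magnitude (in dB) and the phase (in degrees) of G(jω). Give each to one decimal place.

|j35000 + 4400| = √(35000² + 4400²) = 3.528e+04
|(j35000)² + 5.66(j35000) + 23.04| = |-1.225e+09 + j1.981e+05| = 1.225e+09
|G(j35000)| = 1.6 × 3.528e+04 / 1.225e+09 = 4.6074e-05
20 log₁₀(4.6074e-05) = -86.73 dB
∠(j35000 + 4400) = arctan(35000/4400) = 82.83°
∠[(j35000)² + 5.66(j35000) + 23.04] = ∠[-1.225e+09 + j1.981e+05] = 179.99°
∠G(j35000) = 82.83° − 179.99° = -97.16°

|G| = -86.7 dB, ∠G = -97.2°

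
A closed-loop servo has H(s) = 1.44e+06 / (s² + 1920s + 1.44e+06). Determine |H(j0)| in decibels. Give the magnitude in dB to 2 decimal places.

0.00 dB

H(0) = 1.44e+06 / 1.44e+06 = 1
20 log₁₀(1) = 0.000 dB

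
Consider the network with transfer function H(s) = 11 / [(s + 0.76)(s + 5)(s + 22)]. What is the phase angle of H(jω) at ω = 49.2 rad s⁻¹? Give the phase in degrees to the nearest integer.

∠(j49.2 + 0.76) = arctan(49.2/0.76) = 89.12°
∠(j49.2 + 5) = arctan(49.2/5) = 84.20°
∠(j49.2 + 22) = arctan(49.2/22) = 65.91°
∠H(j49.2) = − (89.12° + 84.20° + 65.91°) = -239.22°

-239 deg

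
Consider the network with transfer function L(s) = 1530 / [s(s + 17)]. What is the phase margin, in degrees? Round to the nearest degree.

24 deg

Gain crossover: |L(jω)| = 1 at ω ≈ 37.3 rad/s.
∠L(j37.3) = −90° − arctan(37.3/17) ≈ -155.51°
PM = 180° + (-155.51°) = 24.49°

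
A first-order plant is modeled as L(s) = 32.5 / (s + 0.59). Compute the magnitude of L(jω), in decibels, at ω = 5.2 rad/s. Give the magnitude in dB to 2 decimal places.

15.86 dB

|j5.2 + 0.59| = √(5.2² + 0.59²) = 5.233
|L(j5.2)| = 32.5 / 5.233 = 6.2102
20 log₁₀(6.2102) = 15.862 dB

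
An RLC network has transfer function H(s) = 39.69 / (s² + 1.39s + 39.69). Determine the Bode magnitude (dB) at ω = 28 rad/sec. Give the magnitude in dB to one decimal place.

|(j28)² + 1.39(j28) + 39.69| = |-744.31 + j38.92| = 745.3
|H(j28)| = 39.69 / 745.3 = 0.053252
20 log₁₀(0.053252) = -25.47 dB

-25.5 dB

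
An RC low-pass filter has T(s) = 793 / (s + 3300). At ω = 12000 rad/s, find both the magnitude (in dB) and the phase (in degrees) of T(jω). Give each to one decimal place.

|T| = -23.9 dB, ∠T = -74.6 deg

|j12000 + 3300| = √(12000² + 3300²) = 1.245e+04
|T(j12000)| = 793 / 1.245e+04 = 0.063718
20 log₁₀(0.063718) = -23.91 dB
∠(j12000 + 3300) = arctan(12000/3300) = 74.62°
∠T(j12000) = −74.62° = -74.62°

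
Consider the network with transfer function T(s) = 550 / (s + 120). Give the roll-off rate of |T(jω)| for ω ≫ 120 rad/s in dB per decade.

With 0 zeros and 1 pole, the high-frequency asymptotic slope is 20 × (0 − 1) = -20 dB/decade.

-20 dB/decade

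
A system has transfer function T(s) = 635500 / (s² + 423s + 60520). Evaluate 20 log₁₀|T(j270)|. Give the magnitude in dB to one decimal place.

|(j270)² + 423(j270) + 60520| = |-12380 + j1.1421e+05| = 1.149e+05
|T(j270)| = 635500 / 1.149e+05 = 5.5319
20 log₁₀(5.5319) = 14.86 dB

14.9 dB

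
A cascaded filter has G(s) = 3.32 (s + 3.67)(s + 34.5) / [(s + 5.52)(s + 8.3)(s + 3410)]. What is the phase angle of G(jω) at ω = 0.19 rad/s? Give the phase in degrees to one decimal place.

-0.0 deg

∠(j0.19 + 3.67) = arctan(0.19/3.67) = 2.96°
∠(j0.19 + 34.5) = arctan(0.19/34.5) = 0.32°
∠(j0.19 + 5.52) = arctan(0.19/5.52) = 1.97°
∠(j0.19 + 8.3) = arctan(0.19/8.3) = 1.31°
∠(j0.19 + 3410) = arctan(0.19/3410) = 0.00°
∠G(j0.19) = 2.96° + 0.32° − (1.97° + 1.31° + 0.00°) = -0.01°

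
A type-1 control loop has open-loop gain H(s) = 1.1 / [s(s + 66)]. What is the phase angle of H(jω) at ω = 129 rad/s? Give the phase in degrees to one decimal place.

-152.9 deg

∠(j129 + 66) = arctan(129/66) = 62.90°
∠(j129) = 90.00°
∠H(j129) = − (62.90° + 90.00°) = -152.90°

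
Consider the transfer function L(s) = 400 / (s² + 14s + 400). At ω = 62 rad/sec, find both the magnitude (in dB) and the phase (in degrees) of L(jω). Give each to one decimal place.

|(j62)² + 14(j62) + 400| = |-3444 + j868| = 3552
|L(j62)| = 400 / 3552 = 0.11262
20 log₁₀(0.11262) = -18.97 dB
∠[(j62)² + 14(j62) + 400] = ∠[-3444 + j868] = 165.85°
∠L(j62) = −165.85° = -165.85°

|L| = -19.0 dB, ∠L = -165.9 deg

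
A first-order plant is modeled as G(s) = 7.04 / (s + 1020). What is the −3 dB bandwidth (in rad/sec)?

For a single-pole low-pass, the −3 dB point is at the pole: ω = 1020 rad/sec.

1020 rad/sec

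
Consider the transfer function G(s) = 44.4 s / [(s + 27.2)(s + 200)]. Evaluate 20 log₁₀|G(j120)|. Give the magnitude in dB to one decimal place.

-14.6 dB

|j120| = 120
|j120 + 27.2| = √(120² + 27.2²) = 123
|j120 + 200| = √(120² + 200²) = 233.2
|G(j120)| = 44.4 × 120 / (123 × 233.2) = 0.18565
20 log₁₀(0.18565) = -14.63 dB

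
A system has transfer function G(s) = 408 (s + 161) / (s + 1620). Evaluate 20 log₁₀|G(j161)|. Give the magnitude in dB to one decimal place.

|j161 + 161| = √(161² + 161²) = 227.7
|j161 + 1620| = √(161² + 1620²) = 1628
|G(j161)| = 408 × 227.7 / 1628 = 57.063
20 log₁₀(57.063) = 35.13 dB

35.1 dB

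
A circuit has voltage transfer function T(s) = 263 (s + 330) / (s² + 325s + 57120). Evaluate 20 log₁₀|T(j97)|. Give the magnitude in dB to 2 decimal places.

3.98 dB

|j97 + 330| = √(97² + 330²) = 344
|(j97)² + 325(j97) + 57120| = |47711 + j31525| = 5.719e+04
|T(j97)| = 263 × 344 / 5.719e+04 = 1.5819
20 log₁₀(1.5819) = 3.984 dB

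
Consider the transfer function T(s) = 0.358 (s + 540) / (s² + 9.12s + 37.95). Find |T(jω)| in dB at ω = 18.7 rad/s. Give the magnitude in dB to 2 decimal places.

|j18.7 + 540| = √(18.7² + 540²) = 540.3
|(j18.7)² + 9.12(j18.7) + 37.95| = |-311.74 + j170.54| = 355.3
|T(j18.7)| = 0.358 × 540.3 / 355.3 = 0.54437
20 log₁₀(0.54437) = -5.282 dB

-5.28 dB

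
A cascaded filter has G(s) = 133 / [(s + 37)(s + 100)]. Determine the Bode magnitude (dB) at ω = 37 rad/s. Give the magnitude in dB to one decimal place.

-32.5 dB

|j37 + 37| = √(37² + 37²) = 52.33
|j37 + 100| = √(37² + 100²) = 106.6
|G(j37)| = 133 / (52.33 × 106.6) = 0.023838
20 log₁₀(0.023838) = -32.45 dB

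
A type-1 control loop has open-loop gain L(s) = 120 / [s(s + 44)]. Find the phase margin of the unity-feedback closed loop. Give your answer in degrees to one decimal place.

Gain crossover: |L(jω)| = 1 at ω ≈ 2.72 rad s⁻¹.
∠L(j2.72) = −90° − arctan(2.72/44) ≈ -93.54°
PM = 180° + (-93.54°) = 86.46°

86.5°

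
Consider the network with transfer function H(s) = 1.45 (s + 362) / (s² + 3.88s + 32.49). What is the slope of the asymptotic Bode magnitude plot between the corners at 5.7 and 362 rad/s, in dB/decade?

-40 dB/decade

In this band the factors already past their corner are: complex pole pair at ωₙ ≈ 5.7; net slope = -40 dB/decade.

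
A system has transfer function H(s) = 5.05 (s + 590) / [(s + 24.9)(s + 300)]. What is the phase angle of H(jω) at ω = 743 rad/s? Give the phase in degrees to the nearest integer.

∠(j743 + 590) = arctan(743/590) = 51.55°
∠(j743 + 24.9) = arctan(743/24.9) = 88.08°
∠(j743 + 300) = arctan(743/300) = 68.01°
∠H(j743) = 51.55° − (88.08° + 68.01°) = -104.55°

-105°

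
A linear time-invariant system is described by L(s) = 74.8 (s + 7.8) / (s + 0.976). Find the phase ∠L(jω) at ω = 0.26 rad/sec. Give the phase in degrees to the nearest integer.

-13 deg

∠(j0.26 + 7.8) = arctan(0.26/7.8) = 1.91°
∠(j0.26 + 0.976) = arctan(0.26/0.976) = 14.92°
∠L(j0.26) = 1.91° − 14.92° = -13.01°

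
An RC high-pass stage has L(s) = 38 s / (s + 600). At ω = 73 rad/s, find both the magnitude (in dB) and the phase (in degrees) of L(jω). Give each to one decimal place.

|L| = 13.2 dB, ∠L = 83.1°

|j73| = 73
|j73 + 600| = √(73² + 600²) = 604.4
|L(j73)| = 38 × 73 / 604.4 = 4.5895
20 log₁₀(4.5895) = 13.24 dB
∠(j73) = 90.00°
∠(j73 + 600) = arctan(73/600) = 6.94°
∠L(j73) = 90.00° − 6.94° = 83.06°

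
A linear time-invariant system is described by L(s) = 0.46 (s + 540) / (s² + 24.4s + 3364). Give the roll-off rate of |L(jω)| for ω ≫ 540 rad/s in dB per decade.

-20 dB/decade

With 1 zero and 2 poles, the high-frequency asymptotic slope is 20 × (1 − 2) = -20 dB/decade.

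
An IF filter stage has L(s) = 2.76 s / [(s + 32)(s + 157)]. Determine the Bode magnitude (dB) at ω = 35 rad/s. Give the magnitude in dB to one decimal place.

-37.9 dB

|j35| = 35
|j35 + 32| = √(35² + 32²) = 47.42
|j35 + 157| = √(35² + 157²) = 160.9
|L(j35)| = 2.76 × 35 / (47.42 × 160.9) = 0.012663
20 log₁₀(0.012663) = -37.95 dB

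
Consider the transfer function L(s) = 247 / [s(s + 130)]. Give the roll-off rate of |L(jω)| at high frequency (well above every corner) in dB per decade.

-40 dB/decade

With 0 zeros and 2 poles, the high-frequency asymptotic slope is 20 × (0 − 2) = -40 dB/decade.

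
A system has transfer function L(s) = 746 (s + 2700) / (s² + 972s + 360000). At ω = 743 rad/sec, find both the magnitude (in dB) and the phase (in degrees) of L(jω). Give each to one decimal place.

|L| = 8.9 dB, ∠L = -89.5°

|j743 + 2700| = √(743² + 2700²) = 2800
|(j743)² + 972(j743) + 360000| = |-1.9205e+05 + j7.222e+05| = 7.473e+05
|L(j743)| = 746 × 2800 / 7.473e+05 = 2.7955
20 log₁₀(2.7955) = 8.93 dB
∠(j743 + 2700) = arctan(743/2700) = 15.39°
∠[(j743)² + 972(j743) + 360000] = ∠[-1.9205e+05 + j7.222e+05] = 104.89°
∠L(j743) = 15.39° − 104.89° = -89.51°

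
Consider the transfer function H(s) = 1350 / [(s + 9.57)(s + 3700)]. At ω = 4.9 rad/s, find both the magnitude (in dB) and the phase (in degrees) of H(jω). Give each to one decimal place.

|H| = -29.4 dB, ∠H = -27.2°

|j4.9 + 9.57| = √(4.9² + 9.57²) = 10.75
|j4.9 + 3700| = √(4.9² + 3700²) = 3700
|H(j4.9)| = 1350 / (10.75 × 3700) = 0.033936
20 log₁₀(0.033936) = -29.39 dB
∠(j4.9 + 9.57) = arctan(4.9/9.57) = 27.11°
∠(j4.9 + 3700) = arctan(4.9/3700) = 0.08°
∠H(j4.9) = − (27.11° + 0.08°) = -27.19°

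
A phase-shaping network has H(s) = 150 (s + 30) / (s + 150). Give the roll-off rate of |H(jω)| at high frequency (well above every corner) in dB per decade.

0 dB/decade

With 1 zero and 1 pole, the high-frequency asymptotic slope is 20 × (1 − 1) = 0 dB/decade.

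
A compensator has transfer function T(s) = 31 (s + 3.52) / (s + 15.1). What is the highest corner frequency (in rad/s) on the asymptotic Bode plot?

Break frequencies occur at each pole and zero magnitude: 3.52 rad/s, 15.1 rad/s.
The highest is 15.1 rad/s.

15.1 rad/s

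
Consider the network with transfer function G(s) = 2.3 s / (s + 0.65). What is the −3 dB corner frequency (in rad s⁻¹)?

0.65 rad s⁻¹

For a single-pole high-pass, the −3 dB point is at the pole: ω = 0.65 rad s⁻¹.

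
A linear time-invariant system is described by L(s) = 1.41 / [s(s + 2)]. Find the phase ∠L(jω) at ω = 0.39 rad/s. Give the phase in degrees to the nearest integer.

-101°

∠(j0.39 + 2) = arctan(0.39/2) = 11.03°
∠(j0.39) = 90.00°
∠L(j0.39) = − (11.03° + 90.00°) = -101.03°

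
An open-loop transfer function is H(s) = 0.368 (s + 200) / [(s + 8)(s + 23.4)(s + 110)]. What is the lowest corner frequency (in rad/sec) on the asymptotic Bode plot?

Break frequencies occur at each pole and zero magnitude: 8 rad/sec, 23.4 rad/sec, 110 rad/sec, 200 rad/sec.
The lowest is 8 rad/sec.

8 rad/sec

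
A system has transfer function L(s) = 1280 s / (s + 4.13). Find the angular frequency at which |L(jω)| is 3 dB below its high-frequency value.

4.13 rad/s

For a single-pole high-pass, the −3 dB point is at the pole: ω = 4.13 rad/s.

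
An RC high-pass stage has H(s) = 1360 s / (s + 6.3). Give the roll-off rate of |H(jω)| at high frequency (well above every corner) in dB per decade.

With 1 zero and 1 pole, the high-frequency asymptotic slope is 20 × (1 − 1) = 0 dB/decade.

0 dB/decade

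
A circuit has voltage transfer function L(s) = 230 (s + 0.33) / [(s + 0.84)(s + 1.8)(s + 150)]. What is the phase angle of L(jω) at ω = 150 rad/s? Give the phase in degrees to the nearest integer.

∠(j150 + 0.33) = arctan(150/0.33) = 89.87°
∠(j150 + 0.84) = arctan(150/0.84) = 89.68°
∠(j150 + 1.8) = arctan(150/1.8) = 89.31°
∠(j150 + 150) = arctan(150/150) = 45.00°
∠L(j150) = 89.87° − (89.68° + 89.31° + 45.00°) = -134.12°

-134°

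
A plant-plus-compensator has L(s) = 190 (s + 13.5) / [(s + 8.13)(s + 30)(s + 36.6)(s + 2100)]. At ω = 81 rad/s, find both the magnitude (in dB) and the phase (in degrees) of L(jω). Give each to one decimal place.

|j81 + 13.5| = √(81² + 13.5²) = 82.12
|j81 + 8.13| = √(81² + 8.13²) = 81.41
|j81 + 30| = √(81² + 30²) = 86.38
|j81 + 36.6| = √(81² + 36.6²) = 88.89
|j81 + 2100| = √(81² + 2100²) = 2102
|L(j81)| = 190 × 82.12 / (81.41 × 86.38 × 88.89 × 2102) = 1.1878e-05
20 log₁₀(1.1878e-05) = -98.50 dB
∠(j81 + 13.5) = arctan(81/13.5) = 80.54°
∠(j81 + 8.13) = arctan(81/8.13) = 84.27°
∠(j81 + 30) = arctan(81/30) = 69.68°
∠(j81 + 36.6) = arctan(81/36.6) = 65.68°
∠(j81 + 2100) = arctan(81/2100) = 2.21°
∠L(j81) = 80.54° − (84.27° + 69.68° + 65.68° + 2.21°) = -141.30°

|L| = -98.5 dB, ∠L = -141.3°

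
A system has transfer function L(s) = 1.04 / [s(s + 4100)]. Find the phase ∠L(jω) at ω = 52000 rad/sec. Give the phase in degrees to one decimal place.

-175.5°

∠(j52000 + 4100) = arctan(52000/4100) = 85.49°
∠(j52000) = 90.00°
∠L(j52000) = − (85.49° + 90.00°) = -175.49°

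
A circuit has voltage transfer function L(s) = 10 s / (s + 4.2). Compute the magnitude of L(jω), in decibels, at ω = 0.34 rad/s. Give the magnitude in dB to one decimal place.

-1.9 dB

|j0.34| = 0.34
|j0.34 + 4.2| = √(0.34² + 4.2²) = 4.214
|L(j0.34)| = 10 × 0.34 / 4.214 = 0.80688
20 log₁₀(0.80688) = -1.86 dB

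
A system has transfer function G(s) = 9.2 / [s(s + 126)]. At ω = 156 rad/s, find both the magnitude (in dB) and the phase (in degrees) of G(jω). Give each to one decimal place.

|G| = -70.6 dB, ∠G = -141.1 deg

|j156 + 126| = √(156² + 126²) = 200.5
|j156| = 156
|G(j156)| = 9.2 / (200.5 × 156) = 0.00029409
20 log₁₀(0.00029409) = -70.63 dB
∠(j156 + 126) = arctan(156/126) = 51.07°
∠(j156) = 90.00°
∠G(j156) = − (51.07° + 90.00°) = -141.07°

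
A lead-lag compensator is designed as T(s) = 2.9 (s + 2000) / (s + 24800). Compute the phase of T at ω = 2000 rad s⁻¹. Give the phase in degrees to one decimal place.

∠(j2000 + 2000) = arctan(2000/2000) = 45.00°
∠(j2000 + 24800) = arctan(2000/24800) = 4.61°
∠T(j2000) = 45.00° − 4.61° = 40.39°

40.4°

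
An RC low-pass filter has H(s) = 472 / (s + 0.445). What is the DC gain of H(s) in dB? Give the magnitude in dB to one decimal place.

H(0) = 472 / 0.445 = 1060.7
20 log₁₀(1060.7) = 60.51 dB

60.5 dB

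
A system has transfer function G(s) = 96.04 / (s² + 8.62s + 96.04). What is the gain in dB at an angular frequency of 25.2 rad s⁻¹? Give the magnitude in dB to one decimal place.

-15.6 dB

|(j25.2)² + 8.62(j25.2) + 96.04| = |-539 + j217.22| = 581.1
|G(j25.2)| = 96.04 / 581.1 = 0.16527
20 log₁₀(0.16527) = -15.64 dB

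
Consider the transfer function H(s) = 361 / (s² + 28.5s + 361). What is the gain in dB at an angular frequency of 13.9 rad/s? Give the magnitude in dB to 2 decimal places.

|(j13.9)² + 28.5(j13.9) + 361| = |167.79 + j396.15| = 430.2
|H(j13.9)| = 361 / 430.2 = 0.83911
20 log₁₀(0.83911) = -1.524 dB

-1.52 dB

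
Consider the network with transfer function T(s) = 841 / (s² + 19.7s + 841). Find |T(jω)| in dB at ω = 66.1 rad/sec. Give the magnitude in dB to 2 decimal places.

-13.01 dB

|(j66.1)² + 19.7(j66.1) + 841| = |-3528.2 + j1302.2| = 3761
|T(j66.1)| = 841 / 3761 = 0.22362
20 log₁₀(0.22362) = -13.010 dB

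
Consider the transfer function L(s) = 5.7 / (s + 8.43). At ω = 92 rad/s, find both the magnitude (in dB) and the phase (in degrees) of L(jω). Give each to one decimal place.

|j92 + 8.43| = √(92² + 8.43²) = 92.39
|L(j92)| = 5.7 / 92.39 = 0.061698
20 log₁₀(0.061698) = -24.19 dB
∠(j92 + 8.43) = arctan(92/8.43) = 84.76°
∠L(j92) = −84.76° = -84.76°

|L| = -24.2 dB, ∠L = -84.8°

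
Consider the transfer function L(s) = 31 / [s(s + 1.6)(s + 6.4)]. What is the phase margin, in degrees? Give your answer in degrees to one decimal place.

Gain crossover: |L(jω)| = 1 at ω ≈ 1.88 rad s⁻¹.
∠L(j1.88) = −90° − arctan(1.88/1.6) − arctan(1.88/6.4) ≈ -156.01°
PM = 180° + (-156.01°) = 23.99°

24.0°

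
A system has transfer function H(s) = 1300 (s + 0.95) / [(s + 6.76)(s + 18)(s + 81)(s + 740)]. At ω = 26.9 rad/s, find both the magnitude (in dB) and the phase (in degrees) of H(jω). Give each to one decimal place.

|j26.9 + 0.95| = √(26.9² + 0.95²) = 26.92
|j26.9 + 6.76| = √(26.9² + 6.76²) = 27.74
|j26.9 + 18| = √(26.9² + 18²) = 32.37
|j26.9 + 81| = √(26.9² + 81²) = 85.35
|j26.9 + 740| = √(26.9² + 740²) = 740.5
|H(j26.9)| = 1300 × 26.92 / (27.74 × 32.37 × 85.35 × 740.5) = 0.00061673
20 log₁₀(0.00061673) = -64.20 dB
∠(j26.9 + 0.95) = arctan(26.9/0.95) = 87.98°
∠(j26.9 + 6.76) = arctan(26.9/6.76) = 75.89°
∠(j26.9 + 18) = arctan(26.9/18) = 56.21°
∠(j26.9 + 81) = arctan(26.9/81) = 18.37°
∠(j26.9 + 740) = arctan(26.9/740) = 2.08°
∠H(j26.9) = 87.98° − (75.89° + 56.21° + 18.37° + 2.08°) = -64.58°

|H| = -64.2 dB, ∠H = -64.6°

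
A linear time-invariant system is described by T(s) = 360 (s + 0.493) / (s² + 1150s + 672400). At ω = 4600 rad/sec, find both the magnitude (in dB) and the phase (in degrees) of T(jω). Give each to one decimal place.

|T| = -22.1 dB, ∠T = -75.5°

|j4600 + 0.493| = √(4600² + 0.493²) = 4600
|(j4600)² + 1150(j4600) + 672400| = |-2.0488e+07 + j5.29e+06| = 2.116e+07
|T(j4600)| = 360 × 4600 / 2.116e+07 = 0.078263
20 log₁₀(0.078263) = -22.13 dB
∠(j4600 + 0.493) = arctan(4600/0.493) = 89.99°
∠[(j4600)² + 1150(j4600) + 672400] = ∠[-2.0488e+07 + j5.29e+06] = 165.52°
∠T(j4600) = 89.99° − 165.52° = -75.53°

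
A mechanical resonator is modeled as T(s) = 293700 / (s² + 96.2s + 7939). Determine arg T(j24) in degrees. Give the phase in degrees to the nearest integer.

∠[(j24)² + 96.2(j24) + 7939] = ∠[7363 + j2308.8] = 17.41°
∠T(j24) = −17.41° = -17.41°

-17 deg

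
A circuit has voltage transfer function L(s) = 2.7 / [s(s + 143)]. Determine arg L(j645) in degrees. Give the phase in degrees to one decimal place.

-167.5°

∠(j645 + 143) = arctan(645/143) = 77.50°
∠(j645) = 90.00°
∠L(j645) = − (77.50° + 90.00°) = -167.50°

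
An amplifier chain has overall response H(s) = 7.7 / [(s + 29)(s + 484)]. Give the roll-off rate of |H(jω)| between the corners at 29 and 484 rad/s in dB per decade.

In this band the factors already past their corner are: pole at 29; net slope = -20 dB/decade.

-20 dB/decade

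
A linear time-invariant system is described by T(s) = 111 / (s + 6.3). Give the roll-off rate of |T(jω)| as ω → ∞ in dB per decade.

-20 dB/decade

With 0 zeros and 1 pole, the high-frequency asymptotic slope is 20 × (0 − 1) = -20 dB/decade.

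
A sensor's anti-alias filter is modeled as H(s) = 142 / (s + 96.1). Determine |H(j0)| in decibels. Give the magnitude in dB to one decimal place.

H(0) = 142 / 96.1 = 1.4776
20 log₁₀(1.4776) = 3.39 dB

3.4 dB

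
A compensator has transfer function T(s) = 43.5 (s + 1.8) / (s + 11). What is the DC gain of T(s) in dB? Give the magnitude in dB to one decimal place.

17.0 dB

T(0) = 43.5 × 1.8 / 11 = 7.1182
20 log₁₀(7.1182) = 17.05 dB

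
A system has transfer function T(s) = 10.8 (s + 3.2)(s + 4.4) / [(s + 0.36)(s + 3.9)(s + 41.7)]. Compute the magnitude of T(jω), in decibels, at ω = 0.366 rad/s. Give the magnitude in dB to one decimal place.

5.3 dB

|j0.366 + 3.2| = √(0.366² + 3.2²) = 3.221
|j0.366 + 4.4| = √(0.366² + 4.4²) = 4.415
|j0.366 + 0.36| = √(0.366² + 0.36²) = 0.5134
|j0.366 + 3.9| = √(0.366² + 3.9²) = 3.917
|j0.366 + 41.7| = √(0.366² + 41.7²) = 41.7
|T(j0.366)| = 10.8 × 3.221 × 4.415 / (0.5134 × 3.917 × 41.7) = 1.8314
20 log₁₀(1.8314) = 5.26 dB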